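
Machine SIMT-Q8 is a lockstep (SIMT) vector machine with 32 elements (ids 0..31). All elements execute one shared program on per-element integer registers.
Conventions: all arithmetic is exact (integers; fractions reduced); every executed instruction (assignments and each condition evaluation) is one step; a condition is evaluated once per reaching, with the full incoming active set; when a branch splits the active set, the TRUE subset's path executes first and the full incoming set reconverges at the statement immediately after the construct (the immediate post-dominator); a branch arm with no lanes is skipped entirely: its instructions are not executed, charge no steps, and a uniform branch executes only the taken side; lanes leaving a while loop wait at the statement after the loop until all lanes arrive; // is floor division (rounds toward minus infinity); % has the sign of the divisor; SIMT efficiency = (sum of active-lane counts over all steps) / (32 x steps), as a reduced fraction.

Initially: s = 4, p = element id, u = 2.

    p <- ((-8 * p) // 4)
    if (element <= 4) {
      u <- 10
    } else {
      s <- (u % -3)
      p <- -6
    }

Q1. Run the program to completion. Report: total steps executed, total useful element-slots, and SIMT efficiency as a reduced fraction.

Answer: 5 steps, 123 useful, 123/160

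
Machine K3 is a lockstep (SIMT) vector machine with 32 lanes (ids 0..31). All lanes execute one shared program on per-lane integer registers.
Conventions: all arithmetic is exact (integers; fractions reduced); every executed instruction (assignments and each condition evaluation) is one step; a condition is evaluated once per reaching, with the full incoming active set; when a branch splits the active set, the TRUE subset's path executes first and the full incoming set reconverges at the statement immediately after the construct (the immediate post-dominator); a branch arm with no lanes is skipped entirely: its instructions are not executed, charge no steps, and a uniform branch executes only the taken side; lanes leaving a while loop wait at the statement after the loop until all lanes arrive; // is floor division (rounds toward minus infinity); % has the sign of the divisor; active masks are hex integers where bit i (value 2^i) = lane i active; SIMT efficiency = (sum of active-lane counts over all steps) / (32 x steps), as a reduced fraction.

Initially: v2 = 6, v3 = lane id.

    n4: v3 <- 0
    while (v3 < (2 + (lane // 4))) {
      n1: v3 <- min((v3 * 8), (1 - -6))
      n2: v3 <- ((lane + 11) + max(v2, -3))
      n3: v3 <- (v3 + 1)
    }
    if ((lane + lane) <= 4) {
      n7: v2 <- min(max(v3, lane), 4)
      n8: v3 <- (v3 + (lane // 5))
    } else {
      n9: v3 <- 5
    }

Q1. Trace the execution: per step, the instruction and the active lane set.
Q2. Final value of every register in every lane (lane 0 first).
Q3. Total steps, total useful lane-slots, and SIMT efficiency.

step 0: v3 <- 0                      0xffffffff
step 1: eval (v3 < (2 + (lane // 4))) 0xffffffff
step 2: v3 <- min((v3 * 8), (1 - -6)) 0xffffffff
step 3: v3 <- ((lane + 11) + max(v2, -3)) 0xffffffff
step 4: v3 <- (v3 + 1)               0xffffffff
step 5: eval (v3 < (2 + (lane // 4))) 0xffffffff
step 6: eval ((lane + lane) <= 4)    0xffffffff
step 7: v2 <- min(max(v3, lane), 4)  0x00000007
step 8: v3 <- (v3 + (lane // 5))     0x00000007
step 9: v3 <- 5                      0xfffffff8

Answer: 10 steps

v2: 4,4,4,6,6,6,6,6,6,6,6,6,6,6,6,6,6,6,6,6,6,6,6,6,6,6,6,6,6,6,6,6
v3: 18,19,20,5,5,5,5,5,5,5,5,5,5,5,5,5,5,5,5,5,5,5,5,5,5,5,5,5,5,5,5,5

steps = 10; useful = 259; efficiency = 259/320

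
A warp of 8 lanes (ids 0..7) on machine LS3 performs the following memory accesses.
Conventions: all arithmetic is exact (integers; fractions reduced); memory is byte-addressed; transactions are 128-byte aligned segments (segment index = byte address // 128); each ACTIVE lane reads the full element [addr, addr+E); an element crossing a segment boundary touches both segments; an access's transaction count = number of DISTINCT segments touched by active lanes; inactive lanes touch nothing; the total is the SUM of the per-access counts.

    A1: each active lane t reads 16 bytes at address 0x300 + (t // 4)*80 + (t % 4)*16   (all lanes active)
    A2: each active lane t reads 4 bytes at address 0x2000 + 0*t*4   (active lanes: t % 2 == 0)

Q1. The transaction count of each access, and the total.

A1: 2 transactions
A2: 1 transaction

Answer: 2,1; total 3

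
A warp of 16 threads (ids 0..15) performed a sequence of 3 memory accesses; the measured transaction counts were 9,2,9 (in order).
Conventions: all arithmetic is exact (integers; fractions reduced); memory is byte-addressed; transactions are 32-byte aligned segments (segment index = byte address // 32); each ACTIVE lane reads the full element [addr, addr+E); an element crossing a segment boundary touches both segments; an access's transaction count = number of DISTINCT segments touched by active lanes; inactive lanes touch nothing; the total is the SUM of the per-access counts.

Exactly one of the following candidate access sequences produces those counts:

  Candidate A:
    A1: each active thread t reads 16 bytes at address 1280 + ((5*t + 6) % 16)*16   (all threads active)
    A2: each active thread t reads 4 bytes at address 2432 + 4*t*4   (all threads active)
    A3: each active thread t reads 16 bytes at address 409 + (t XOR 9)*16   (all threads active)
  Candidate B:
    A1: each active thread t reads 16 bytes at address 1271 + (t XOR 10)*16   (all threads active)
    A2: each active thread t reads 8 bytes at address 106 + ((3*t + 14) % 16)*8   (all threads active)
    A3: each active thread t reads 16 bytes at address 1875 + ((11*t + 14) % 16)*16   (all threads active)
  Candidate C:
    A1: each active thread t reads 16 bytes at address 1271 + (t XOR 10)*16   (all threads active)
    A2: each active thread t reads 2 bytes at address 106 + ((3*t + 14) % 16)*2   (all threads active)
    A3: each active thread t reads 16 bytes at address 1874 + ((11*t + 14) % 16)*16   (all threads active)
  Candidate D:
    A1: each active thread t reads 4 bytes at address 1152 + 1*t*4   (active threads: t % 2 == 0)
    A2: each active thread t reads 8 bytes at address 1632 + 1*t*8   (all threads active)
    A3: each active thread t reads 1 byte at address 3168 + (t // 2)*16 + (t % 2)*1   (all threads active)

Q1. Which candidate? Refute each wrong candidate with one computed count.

A: A1 gives 8 transactions, not 9
B: A2 gives 5 transactions, not 2
D: A1 gives 2 transactions, not 9
C: all counts match (9,2,9)

Answer: C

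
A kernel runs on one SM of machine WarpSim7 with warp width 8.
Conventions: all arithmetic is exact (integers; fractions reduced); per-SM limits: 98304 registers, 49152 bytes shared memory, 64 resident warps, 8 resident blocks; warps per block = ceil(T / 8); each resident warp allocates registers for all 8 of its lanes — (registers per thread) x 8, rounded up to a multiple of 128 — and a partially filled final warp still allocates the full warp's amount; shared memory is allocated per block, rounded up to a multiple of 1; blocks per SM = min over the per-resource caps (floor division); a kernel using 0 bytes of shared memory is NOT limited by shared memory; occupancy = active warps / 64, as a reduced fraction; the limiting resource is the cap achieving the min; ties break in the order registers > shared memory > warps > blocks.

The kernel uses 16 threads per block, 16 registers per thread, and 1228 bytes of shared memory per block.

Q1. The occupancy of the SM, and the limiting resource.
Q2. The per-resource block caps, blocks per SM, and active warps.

Answer: occupancy 1/4, limited by blocks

registers: 384 blocks
shared memory: 40 blocks
warps: 32 blocks
blocks: 8 blocks

Answer: 8 blocks, 16 active warps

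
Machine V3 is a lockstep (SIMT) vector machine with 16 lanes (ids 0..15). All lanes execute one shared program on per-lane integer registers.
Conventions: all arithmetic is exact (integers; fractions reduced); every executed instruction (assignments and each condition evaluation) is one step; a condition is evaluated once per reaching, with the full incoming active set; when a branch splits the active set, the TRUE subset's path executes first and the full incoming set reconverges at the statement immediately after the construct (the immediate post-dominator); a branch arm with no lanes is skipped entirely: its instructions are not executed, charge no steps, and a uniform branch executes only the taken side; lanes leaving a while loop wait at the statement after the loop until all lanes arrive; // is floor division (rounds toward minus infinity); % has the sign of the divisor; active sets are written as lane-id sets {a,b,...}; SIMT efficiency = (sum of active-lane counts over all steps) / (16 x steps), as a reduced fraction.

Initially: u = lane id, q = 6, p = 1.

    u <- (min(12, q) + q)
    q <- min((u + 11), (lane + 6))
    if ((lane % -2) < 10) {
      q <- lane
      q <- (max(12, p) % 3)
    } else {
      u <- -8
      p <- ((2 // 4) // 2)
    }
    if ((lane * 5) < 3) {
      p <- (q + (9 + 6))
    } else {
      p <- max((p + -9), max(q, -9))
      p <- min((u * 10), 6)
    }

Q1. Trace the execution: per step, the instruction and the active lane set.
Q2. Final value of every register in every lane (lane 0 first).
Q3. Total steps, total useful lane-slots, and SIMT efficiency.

step 0: u <- (min(12, q) + q)        {0,1,2,3,4,5,6,7,8,9,10,11,12,13,14,15}
step 1: q <- min((u + 11), (lane + 6)) {0,1,2,3,4,5,6,7,8,9,10,11,12,13,14,15}
step 2: eval ((lane % -2) < 10)      {0,1,2,3,4,5,6,7,8,9,10,11,12,13,14,15}
step 3: q <- lane                    {0,1,2,3,4,5,6,7,8,9,10,11,12,13,14,15}
step 4: q <- (max(12, p) % 3)        {0,1,2,3,4,5,6,7,8,9,10,11,12,13,14,15}
step 5: eval ((lane * 5) < 3)        {0,1,2,3,4,5,6,7,8,9,10,11,12,13,14,15}
step 6: p <- (q + (9 + 6))           {0}
step 7: p <- max((p + -9), max(q, -9)) {1,2,3,4,5,6,7,8,9,10,11,12,13,14,15}
step 8: p <- min((u * 10), 6)        {1,2,3,4,5,6,7,8,9,10,11,12,13,14,15}

Answer: 9 steps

u: 12,12,12,12,12,12,12,12,12,12,12,12,12,12,12,12
q: 0,0,0,0,0,0,0,0,0,0,0,0,0,0,0,0
p: 15,6,6,6,6,6,6,6,6,6,6,6,6,6,6,6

steps = 9; useful = 127; efficiency = 127/144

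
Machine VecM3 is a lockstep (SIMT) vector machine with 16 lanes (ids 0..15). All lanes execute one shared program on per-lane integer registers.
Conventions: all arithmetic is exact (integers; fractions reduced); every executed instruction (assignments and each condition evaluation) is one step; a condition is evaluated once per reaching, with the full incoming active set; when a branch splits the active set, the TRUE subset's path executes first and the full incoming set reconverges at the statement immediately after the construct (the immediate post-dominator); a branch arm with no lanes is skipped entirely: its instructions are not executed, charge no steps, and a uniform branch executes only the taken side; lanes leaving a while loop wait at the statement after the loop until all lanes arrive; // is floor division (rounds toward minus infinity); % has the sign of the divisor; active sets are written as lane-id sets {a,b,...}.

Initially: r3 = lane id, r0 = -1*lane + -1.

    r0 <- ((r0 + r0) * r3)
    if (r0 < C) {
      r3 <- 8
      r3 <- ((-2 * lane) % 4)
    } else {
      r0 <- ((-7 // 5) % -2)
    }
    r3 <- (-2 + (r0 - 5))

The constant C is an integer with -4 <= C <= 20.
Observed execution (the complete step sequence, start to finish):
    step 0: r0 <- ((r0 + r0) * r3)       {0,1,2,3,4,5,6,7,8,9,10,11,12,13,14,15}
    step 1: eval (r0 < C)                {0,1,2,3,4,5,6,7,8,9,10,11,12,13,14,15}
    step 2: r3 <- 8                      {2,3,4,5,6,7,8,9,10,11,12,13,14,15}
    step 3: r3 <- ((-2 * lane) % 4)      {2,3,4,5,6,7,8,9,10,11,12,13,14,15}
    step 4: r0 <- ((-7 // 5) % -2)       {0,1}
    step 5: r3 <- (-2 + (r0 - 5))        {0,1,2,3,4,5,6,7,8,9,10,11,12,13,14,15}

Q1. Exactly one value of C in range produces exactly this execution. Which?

Answer: C = -4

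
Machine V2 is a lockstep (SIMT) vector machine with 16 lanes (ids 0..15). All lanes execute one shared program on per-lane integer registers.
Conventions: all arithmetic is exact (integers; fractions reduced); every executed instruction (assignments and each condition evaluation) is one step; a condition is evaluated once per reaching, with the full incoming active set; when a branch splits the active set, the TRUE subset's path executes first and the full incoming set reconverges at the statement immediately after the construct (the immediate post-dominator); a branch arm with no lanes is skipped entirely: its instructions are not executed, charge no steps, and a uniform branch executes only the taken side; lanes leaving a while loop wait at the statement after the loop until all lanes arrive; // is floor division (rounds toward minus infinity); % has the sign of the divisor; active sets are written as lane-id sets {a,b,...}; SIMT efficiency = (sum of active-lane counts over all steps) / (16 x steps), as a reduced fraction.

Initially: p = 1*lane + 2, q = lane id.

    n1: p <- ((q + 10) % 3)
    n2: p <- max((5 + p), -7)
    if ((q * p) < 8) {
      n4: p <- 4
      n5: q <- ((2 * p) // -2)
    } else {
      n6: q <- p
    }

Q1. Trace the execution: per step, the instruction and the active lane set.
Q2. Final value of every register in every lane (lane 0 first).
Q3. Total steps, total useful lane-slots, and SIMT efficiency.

step 0: p <- ((q + 10) % 3)          {0,1,2,3,4,5,6,7,8,9,10,11,12,13,14,15}
step 1: p <- max((5 + p), -7)        {0,1,2,3,4,5,6,7,8,9,10,11,12,13,14,15}
step 2: eval ((q * p) < 8)           {0,1,2,3,4,5,6,7,8,9,10,11,12,13,14,15}
step 3: p <- 4                       {0,1}
step 4: q <- ((2 * p) // -2)         {0,1}
step 5: q <- p                       {2,3,4,5,6,7,8,9,10,11,12,13,14,15}

Answer: 6 steps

p: 4,4,5,6,7,5,6,7,5,6,7,5,6,7,5,6
q: -4,-4,5,6,7,5,6,7,5,6,7,5,6,7,5,6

steps = 6; useful = 66; efficiency = 66/96 = 11/16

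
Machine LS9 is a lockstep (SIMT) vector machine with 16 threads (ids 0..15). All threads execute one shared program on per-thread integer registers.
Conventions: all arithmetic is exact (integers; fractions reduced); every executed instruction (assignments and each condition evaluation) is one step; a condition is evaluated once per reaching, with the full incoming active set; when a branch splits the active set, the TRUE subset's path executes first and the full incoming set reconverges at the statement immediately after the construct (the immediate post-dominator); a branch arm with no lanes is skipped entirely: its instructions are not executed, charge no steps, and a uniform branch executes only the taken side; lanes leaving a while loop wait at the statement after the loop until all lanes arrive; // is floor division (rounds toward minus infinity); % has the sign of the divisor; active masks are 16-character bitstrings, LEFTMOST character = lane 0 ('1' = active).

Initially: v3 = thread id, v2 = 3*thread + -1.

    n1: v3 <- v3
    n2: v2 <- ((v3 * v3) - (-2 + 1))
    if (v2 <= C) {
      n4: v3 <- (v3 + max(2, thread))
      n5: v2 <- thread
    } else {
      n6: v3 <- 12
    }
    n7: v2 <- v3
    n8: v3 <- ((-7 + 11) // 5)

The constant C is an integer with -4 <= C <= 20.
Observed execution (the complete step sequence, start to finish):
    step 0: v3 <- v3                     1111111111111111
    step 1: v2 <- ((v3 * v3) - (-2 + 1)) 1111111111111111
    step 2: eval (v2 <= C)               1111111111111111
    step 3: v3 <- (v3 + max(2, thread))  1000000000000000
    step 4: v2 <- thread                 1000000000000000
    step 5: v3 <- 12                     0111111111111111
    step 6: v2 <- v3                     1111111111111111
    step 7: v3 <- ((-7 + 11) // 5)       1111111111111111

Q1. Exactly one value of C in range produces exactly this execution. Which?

Answer: C = 1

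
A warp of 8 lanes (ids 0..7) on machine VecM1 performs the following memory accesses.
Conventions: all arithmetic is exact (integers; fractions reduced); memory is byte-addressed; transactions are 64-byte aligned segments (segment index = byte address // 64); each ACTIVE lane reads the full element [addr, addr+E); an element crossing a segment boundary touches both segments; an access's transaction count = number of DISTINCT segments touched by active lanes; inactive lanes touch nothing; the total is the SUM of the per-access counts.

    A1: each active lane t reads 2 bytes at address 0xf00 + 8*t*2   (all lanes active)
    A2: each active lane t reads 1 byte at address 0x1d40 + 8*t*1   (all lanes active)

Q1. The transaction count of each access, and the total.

A1: 2 transactions
A2: 1 transaction

Answer: 2,1; total 3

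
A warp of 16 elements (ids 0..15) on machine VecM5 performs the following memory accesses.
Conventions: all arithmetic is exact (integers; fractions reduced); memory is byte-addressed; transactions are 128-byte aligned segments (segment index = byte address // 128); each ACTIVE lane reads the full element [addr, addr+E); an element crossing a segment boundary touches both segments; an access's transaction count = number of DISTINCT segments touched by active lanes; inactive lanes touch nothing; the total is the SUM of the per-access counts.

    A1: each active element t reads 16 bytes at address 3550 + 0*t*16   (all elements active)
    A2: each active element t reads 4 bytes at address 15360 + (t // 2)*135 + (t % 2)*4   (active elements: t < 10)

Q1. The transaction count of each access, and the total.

A1: 1 transaction
A2: 5 transactions

Answer: 1,5; total 6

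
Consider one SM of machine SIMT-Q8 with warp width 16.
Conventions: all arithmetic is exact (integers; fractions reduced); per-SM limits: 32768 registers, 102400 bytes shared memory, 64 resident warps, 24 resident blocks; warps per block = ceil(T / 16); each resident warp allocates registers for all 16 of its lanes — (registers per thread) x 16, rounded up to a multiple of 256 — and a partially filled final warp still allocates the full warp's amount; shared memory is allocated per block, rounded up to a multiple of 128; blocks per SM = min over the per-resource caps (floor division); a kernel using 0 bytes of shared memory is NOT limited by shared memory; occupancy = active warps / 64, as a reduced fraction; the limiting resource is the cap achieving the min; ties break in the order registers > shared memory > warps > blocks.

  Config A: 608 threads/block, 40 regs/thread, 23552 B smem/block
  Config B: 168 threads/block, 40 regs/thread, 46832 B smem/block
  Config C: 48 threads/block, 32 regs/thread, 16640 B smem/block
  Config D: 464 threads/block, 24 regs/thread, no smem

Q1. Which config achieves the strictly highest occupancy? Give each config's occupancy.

occupancies: A 19/32, B 11/32, C 9/32, D 29/32

Answer: D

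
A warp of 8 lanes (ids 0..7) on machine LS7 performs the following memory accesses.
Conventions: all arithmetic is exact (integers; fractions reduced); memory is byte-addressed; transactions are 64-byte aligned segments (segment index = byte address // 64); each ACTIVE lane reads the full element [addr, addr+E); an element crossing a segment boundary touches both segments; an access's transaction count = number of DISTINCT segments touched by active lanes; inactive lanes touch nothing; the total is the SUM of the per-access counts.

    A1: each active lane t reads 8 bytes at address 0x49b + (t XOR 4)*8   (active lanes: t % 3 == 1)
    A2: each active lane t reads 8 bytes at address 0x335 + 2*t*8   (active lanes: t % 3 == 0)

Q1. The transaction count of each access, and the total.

A1: 2 transactions
A2: 3 transactions

Answer: 2,3; total 5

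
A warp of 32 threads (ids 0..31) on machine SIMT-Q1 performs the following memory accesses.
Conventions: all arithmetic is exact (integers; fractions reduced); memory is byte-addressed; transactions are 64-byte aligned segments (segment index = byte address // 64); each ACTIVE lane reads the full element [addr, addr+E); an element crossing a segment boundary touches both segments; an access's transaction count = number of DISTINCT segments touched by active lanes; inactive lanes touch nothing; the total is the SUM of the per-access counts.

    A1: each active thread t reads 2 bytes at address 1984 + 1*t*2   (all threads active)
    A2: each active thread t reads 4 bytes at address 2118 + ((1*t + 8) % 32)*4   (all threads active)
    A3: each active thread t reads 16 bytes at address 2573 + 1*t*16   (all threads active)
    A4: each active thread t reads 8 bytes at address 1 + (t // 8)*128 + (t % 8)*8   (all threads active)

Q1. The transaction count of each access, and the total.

A1: 1 transaction
A2: 3 transactions
A3: 9 transactions
A4: 8 transactions

Answer: 1,3,9,8; total 21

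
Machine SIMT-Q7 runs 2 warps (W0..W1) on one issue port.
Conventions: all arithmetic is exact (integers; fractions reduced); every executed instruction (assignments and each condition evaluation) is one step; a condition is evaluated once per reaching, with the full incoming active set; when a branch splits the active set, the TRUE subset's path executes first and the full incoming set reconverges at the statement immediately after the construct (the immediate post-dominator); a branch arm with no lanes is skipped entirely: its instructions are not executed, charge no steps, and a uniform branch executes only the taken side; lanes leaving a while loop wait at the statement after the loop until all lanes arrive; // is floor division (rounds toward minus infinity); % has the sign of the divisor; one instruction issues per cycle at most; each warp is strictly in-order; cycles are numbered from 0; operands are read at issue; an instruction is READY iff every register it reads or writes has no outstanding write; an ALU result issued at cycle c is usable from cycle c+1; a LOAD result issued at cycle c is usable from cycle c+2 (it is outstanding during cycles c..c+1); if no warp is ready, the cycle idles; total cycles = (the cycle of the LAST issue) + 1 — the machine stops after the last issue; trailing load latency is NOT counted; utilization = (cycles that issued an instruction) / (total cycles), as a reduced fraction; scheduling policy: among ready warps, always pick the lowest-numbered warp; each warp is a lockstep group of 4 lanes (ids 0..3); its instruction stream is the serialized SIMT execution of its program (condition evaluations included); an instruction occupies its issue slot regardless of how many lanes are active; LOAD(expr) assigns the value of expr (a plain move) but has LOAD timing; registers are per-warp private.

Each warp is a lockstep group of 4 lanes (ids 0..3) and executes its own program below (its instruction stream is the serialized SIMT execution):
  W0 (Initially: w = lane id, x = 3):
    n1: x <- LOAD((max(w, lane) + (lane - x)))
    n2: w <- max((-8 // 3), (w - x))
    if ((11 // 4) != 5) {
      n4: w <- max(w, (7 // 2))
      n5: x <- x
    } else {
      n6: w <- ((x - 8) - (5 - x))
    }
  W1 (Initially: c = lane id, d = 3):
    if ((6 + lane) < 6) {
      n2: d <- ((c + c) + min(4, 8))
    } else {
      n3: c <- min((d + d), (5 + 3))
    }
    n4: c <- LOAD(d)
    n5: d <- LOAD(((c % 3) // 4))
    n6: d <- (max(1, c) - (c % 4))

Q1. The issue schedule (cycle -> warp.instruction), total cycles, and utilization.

cycle 0: W0.I0
cycle 1: W1.I0
cycle 2: W0.I1
cycle 3: W0.I2
cycle 4: W0.I3
cycle 5: W0.I4
cycle 6: W1.I1
cycle 7: W1.I2
cycle 8: idle
cycle 9: W1.I3
cycle 10: idle
cycle 11: W1.I4

Answer: 12 cycles, utilization 5/6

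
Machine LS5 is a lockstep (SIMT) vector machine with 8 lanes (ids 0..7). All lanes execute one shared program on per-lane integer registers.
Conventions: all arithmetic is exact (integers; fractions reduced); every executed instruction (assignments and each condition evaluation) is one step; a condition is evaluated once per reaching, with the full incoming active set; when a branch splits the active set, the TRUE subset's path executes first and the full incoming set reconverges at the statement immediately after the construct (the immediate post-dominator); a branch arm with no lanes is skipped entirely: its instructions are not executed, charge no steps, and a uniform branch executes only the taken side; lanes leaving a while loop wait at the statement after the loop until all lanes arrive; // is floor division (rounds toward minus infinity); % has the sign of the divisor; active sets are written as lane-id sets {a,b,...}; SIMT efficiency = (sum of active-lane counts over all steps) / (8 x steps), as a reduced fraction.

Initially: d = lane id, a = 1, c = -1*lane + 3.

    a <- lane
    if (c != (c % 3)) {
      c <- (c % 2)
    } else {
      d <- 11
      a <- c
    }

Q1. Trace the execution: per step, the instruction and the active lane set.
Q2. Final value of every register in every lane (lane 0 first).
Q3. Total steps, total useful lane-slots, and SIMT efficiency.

step 0: a <- lane                    {0,1,2,3,4,5,6,7}
step 1: eval (c != (c % 3))          {0,1,2,3,4,5,6,7}
step 2: c <- (c % 2)                 {0,4,5,6,7}
step 3: d <- 11                      {1,2,3}
step 4: a <- c                       {1,2,3}

Answer: 5 steps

d: 0,11,11,11,4,5,6,7
a: 0,2,1,0,4,5,6,7
c: 1,2,1,0,1,0,1,0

steps = 5; useful = 27; efficiency = 27/40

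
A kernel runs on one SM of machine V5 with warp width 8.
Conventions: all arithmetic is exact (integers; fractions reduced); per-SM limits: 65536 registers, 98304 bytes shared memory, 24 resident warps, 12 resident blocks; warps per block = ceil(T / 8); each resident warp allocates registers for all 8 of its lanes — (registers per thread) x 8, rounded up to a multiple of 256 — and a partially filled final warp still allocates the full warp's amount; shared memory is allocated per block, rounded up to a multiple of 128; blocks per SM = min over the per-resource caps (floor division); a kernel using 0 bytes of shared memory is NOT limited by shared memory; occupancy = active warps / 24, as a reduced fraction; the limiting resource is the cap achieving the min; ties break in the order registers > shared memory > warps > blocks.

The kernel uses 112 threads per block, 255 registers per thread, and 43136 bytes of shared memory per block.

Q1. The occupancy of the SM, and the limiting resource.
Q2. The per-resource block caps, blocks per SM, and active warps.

Answer: occupancy 7/12, limited by warps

registers: 2 blocks
shared memory: 2 blocks
warps: 1 block
blocks: 12 blocks

Answer: 1 block, 14 active warps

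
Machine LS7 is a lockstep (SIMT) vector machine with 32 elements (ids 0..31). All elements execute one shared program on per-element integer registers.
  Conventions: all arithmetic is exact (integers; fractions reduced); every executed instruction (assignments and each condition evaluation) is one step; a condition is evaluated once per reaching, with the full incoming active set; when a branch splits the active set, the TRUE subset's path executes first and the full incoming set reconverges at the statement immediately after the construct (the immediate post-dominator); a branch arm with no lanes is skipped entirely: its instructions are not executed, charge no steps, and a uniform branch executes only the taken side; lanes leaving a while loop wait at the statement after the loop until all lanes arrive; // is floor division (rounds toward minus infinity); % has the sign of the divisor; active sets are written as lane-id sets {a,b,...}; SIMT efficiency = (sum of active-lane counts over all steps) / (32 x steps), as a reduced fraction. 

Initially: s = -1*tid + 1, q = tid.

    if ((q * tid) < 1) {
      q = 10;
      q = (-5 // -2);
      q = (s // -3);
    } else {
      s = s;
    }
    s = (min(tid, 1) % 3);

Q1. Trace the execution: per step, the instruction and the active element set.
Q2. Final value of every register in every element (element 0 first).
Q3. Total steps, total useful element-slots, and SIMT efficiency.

step 0: eval ((q * tid) < 1)         {0,1,2,3,4,5,6,7,8,9,10,11,12,13,14,15,16,17,18,19,20,21,22,23,24,25,26,27,28,29,30,31}
step 1: q <- 10                      {0}
step 2: q <- (-5 // -2)              {0}
step 3: q <- (s // -3)               {0}
step 4: s <- s                       {1,2,3,4,5,6,7,8,9,10,11,12,13,14,15,16,17,18,19,20,21,22,23,24,25,26,27,28,29,30,31}
step 5: s <- (min(tid, 1) % 3)       {0,1,2,3,4,5,6,7,8,9,10,11,12,13,14,15,16,17,18,19,20,21,22,23,24,25,26,27,28,29,30,31}

Answer: 6 steps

s: 0,1,1,1,1,1,1,1,1,1,1,1,1,1,1,1,1,1,1,1,1,1,1,1,1,1,1,1,1,1,1,1
q: -1,1,2,3,4,5,6,7,8,9,10,11,12,13,14,15,16,17,18,19,20,21,22,23,24,25,26,27,28,29,30,31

steps = 6; useful = 98; efficiency = 98/192 = 49/96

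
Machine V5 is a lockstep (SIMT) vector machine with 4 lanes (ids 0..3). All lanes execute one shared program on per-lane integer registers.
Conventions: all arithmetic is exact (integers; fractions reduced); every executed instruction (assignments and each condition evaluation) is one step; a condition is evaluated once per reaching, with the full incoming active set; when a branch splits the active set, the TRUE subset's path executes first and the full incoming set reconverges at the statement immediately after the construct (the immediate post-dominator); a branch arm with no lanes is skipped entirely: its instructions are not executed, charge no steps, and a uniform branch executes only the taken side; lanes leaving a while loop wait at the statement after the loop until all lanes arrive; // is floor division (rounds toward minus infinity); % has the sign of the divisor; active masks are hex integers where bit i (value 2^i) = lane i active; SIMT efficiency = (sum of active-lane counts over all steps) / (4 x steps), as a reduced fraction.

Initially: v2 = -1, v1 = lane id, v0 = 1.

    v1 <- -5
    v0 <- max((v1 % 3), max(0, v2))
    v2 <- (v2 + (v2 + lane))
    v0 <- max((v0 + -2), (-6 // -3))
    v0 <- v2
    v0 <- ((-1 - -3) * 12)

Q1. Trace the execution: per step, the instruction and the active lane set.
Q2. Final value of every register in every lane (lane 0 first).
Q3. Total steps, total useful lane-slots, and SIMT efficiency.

step 0: v1 <- -5                     0xf
step 1: v0 <- max((v1 % 3), max(0, v2)) 0xf
step 2: v2 <- (v2 + (v2 + lane))     0xf
step 3: v0 <- max((v0 + -2), (-6 // -3)) 0xf
step 4: v0 <- v2                     0xf
step 5: v0 <- ((-1 - -3) * 12)       0xf

Answer: 6 steps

v2: -2,-1,0,1
v1: -5,-5,-5,-5
v0: 24,24,24,24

steps = 6; useful = 24; efficiency = 24/24 = 1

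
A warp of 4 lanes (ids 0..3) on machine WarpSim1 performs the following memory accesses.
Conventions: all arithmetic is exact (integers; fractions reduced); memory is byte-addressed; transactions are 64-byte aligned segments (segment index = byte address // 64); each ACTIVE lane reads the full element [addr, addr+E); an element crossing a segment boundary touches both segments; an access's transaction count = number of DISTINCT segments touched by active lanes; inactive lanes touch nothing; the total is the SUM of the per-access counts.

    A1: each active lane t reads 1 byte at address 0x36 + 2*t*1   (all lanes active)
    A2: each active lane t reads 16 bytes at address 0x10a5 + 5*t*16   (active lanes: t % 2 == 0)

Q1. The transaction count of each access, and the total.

A1: 1 transaction
A2: 2 transactions

Answer: 1,2; total 3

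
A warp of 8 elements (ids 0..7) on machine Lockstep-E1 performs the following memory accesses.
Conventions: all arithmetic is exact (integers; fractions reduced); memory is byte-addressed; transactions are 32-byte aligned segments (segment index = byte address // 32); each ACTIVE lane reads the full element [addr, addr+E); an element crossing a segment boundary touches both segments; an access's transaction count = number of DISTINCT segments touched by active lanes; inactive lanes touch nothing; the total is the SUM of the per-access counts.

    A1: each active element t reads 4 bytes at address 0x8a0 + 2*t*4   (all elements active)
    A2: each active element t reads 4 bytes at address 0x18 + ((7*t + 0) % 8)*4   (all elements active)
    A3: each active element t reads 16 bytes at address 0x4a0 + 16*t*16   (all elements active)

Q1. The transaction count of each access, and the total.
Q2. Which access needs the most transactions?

A1: 2 transactions
A2: 2 transactions
A3: 8 transactions

Answer: 2,2,8; total 12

Answer: A3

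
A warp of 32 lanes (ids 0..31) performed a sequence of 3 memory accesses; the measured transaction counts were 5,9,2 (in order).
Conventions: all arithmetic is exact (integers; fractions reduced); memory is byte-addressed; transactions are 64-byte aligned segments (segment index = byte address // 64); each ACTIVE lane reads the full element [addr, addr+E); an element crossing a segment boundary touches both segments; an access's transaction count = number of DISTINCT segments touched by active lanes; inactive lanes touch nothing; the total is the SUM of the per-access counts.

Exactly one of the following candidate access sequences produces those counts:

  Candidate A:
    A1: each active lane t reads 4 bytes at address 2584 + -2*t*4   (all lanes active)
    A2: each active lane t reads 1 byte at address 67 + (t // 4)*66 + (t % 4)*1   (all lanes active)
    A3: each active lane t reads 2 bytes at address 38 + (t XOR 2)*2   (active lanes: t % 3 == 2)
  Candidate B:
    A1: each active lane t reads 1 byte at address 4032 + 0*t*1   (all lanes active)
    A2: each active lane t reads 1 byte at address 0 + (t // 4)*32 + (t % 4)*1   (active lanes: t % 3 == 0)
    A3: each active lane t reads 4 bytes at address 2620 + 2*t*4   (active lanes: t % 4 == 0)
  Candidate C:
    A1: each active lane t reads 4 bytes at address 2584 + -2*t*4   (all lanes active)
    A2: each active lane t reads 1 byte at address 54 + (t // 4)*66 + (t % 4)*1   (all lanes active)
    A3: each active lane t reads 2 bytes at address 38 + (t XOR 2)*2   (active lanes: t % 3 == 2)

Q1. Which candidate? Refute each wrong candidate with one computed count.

A: A2 gives 8 transactions, not 9
B: A1 gives 1 transaction, not 5
C: all counts match (5,9,2)

Answer: C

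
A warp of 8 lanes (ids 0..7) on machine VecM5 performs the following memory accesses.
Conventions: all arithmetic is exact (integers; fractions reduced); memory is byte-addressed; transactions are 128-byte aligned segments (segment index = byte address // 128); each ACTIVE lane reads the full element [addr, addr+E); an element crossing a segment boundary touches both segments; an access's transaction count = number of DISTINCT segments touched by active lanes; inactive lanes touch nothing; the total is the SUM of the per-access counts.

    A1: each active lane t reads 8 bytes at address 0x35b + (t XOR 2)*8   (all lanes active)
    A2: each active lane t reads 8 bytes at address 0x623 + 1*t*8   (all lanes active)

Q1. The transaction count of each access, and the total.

A1: 2 transactions
A2: 1 transaction

Answer: 2,1; total 3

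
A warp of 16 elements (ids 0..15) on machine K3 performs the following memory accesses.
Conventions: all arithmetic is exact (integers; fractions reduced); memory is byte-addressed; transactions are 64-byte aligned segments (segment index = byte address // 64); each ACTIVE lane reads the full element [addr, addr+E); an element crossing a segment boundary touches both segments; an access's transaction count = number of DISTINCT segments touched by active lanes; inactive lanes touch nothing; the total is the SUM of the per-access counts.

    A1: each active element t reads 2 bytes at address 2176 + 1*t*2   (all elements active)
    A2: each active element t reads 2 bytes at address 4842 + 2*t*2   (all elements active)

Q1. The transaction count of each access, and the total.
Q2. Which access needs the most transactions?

A1: 1 transaction
A2: 2 transactions

Answer: 1,2; total 3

Answer: A2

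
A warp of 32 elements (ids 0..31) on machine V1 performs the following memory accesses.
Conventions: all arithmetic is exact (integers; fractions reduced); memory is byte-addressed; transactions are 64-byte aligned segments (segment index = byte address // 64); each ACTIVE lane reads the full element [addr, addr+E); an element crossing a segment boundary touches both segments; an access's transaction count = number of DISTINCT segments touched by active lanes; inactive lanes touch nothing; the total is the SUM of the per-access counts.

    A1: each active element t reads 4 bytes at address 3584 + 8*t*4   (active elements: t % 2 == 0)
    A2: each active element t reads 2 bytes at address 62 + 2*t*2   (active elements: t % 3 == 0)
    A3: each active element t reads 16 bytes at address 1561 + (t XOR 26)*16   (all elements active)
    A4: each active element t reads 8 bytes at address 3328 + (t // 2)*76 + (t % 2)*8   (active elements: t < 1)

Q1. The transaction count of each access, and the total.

A1: 16 transactions
A2: 3 transactions
A3: 9 transactions
A4: 1 transaction

Answer: 16,3,9,1; total 29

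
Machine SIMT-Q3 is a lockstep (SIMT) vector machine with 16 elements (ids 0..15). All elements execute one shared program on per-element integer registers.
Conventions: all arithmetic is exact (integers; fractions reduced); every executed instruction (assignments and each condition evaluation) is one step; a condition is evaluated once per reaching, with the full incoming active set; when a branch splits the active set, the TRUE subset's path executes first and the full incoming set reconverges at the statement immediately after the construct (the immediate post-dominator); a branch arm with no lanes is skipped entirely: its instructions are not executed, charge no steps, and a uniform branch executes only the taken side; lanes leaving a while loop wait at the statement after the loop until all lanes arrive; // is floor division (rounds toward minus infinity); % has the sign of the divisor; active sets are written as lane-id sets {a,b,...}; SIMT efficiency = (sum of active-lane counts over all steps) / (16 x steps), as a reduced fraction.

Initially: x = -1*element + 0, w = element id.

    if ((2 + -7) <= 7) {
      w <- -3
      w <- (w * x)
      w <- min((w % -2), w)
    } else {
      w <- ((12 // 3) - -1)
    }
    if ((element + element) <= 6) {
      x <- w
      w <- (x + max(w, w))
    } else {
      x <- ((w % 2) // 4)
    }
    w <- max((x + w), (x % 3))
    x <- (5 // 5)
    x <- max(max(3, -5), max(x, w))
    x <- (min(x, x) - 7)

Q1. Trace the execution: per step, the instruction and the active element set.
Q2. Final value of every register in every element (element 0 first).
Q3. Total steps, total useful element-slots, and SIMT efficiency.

step 0: eval ((2 + -7) <= 7)         {0,1,2,3,4,5,6,7,8,9,10,11,12,13,14,15}
step 1: w <- -3                      {0,1,2,3,4,5,6,7,8,9,10,11,12,13,14,15}
step 2: w <- (w * x)                 {0,1,2,3,4,5,6,7,8,9,10,11,12,13,14,15}
step 3: w <- min((w % -2), w)        {0,1,2,3,4,5,6,7,8,9,10,11,12,13,14,15}
step 4: eval ((element + element) <= 6) {0,1,2,3,4,5,6,7,8,9,10,11,12,13,14,15}
step 5: x <- w                       {0,1,2,3}
step 6: w <- (x + max(w, w))         {0,1,2,3}
step 7: x <- ((w % 2) // 4)          {4,5,6,7,8,9,10,11,12,13,14,15}
step 8: w <- max((x + w), (x % 3))   {0,1,2,3,4,5,6,7,8,9,10,11,12,13,14,15}
step 9: x <- (5 // 5)                {0,1,2,3,4,5,6,7,8,9,10,11,12,13,14,15}
step 10: x <- max(max(3, -5), max(x, w)) {0,1,2,3,4,5,6,7,8,9,10,11,12,13,14,15}
step 11: x <- (min(x, x) - 7)         {0,1,2,3,4,5,6,7,8,9,10,11,12,13,14,15}

Answer: 12 steps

x: -4,-4,-4,-4,-4,-4,-4,-4,-4,-4,-4,-4,-4,-4,-4,-4
w: 0,2,0,2,0,0,0,0,0,0,0,0,0,0,0,0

steps = 12; useful = 164; efficiency = 164/192 = 41/48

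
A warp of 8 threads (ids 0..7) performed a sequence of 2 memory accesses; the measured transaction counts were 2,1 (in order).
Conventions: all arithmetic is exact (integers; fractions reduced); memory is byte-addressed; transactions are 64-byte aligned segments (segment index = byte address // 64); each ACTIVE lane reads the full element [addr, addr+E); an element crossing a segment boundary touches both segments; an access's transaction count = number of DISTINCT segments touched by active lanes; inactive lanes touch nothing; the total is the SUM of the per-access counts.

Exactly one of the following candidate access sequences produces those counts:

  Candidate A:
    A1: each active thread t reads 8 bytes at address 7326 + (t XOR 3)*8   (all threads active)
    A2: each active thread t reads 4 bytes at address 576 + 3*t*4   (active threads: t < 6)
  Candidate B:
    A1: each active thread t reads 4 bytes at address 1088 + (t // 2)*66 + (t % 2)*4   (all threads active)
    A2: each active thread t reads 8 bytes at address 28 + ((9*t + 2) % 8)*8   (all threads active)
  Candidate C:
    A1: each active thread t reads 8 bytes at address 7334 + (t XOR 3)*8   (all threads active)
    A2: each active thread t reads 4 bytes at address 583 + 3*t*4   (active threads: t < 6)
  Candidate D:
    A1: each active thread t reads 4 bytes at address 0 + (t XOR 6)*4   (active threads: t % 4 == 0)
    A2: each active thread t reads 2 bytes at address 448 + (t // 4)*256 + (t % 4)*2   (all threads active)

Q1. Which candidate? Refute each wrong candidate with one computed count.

B: A1 gives 4 transactions, not 2
C: A2 gives 2 transactions, not 1
D: A1 gives 1 transaction, not 2
A: all counts match (2,1)

Answer: A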